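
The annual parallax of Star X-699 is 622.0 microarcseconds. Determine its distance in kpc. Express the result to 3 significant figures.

1.61 kpc

p = 622.0 microarcseconds = 0.0006220 arcsec.
d = 1/p = 1/0.0006220 = 1607.7 pc.
= 1.6077 kpc.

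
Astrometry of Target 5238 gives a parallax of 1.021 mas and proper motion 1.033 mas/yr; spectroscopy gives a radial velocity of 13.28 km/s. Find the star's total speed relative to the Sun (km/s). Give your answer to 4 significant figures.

14.12 km/s

d = 1/p = 1/0.001021″ = 979.43 pc.
μ = 1.033 mas/yr = 0.001033 ″/yr.
v_t = 4.740 μ d = 4.740 × 0.001033 × 979.43 = 4.7957 km/s.
v = √(v_r² + v_t²) = √(13.28² + 4.7957²) = √199.357 = 14.119 km/s.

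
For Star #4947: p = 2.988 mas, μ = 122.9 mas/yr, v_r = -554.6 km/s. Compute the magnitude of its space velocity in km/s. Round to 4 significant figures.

d = 1/p = 1/0.002988″ = 334.67 pc.
μ = 122.9 mas/yr = 0.1229 ″/yr.
v_t = 4.740 μ d = 4.740 × 0.1229 × 334.67 = 194.96 km/s.
v = √(v_r² + v_t²) = √((-554.6)² + 194.96²) = √345591 = 587.87 km/s.

587.9 km/s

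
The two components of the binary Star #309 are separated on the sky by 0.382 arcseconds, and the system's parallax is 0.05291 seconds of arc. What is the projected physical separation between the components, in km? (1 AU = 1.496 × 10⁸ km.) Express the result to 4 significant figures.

d = 1/p = 1/0.05291″ = 18.9 pc.
At distance d (pc), an angle of θ arcsec spans θ·d AU: s = 0.382 × 18.9 = 7.2198 AU.
= 7.2198 × 1.496 × 10⁸ km = 1.0801 × 10^9 km.

1.080 × 10^9 km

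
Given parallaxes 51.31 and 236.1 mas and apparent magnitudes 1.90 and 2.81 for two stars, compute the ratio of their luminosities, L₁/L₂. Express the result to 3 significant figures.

L₁/L₂ = 49.0

d₁ = 1/p₁ = 1/0.05131″ = 19.489 pc; d₂ = 1/p₂ = 1/0.2361″ = 4.2355 pc.
M₁ = m₁ − 5 log₁₀ d₁ + 5 = 1.90 − 6.4489 + 5 = 0.4511.
M₂ = 2.81 − 3.1345 + 5 = 4.6755.
L₁/L₂ = 10^(0.4(M₂ − M₁)) = 10^(0.4 × 4.2244) = 10^1.68976 = 48.951.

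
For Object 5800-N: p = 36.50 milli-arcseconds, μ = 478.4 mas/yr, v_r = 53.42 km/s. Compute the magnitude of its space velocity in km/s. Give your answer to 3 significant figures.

81.9 km/s

d = 1/p = 1/0.03650″ = 27.397 pc.
μ = 478.4 mas/yr = 0.4784 ″/yr.
v_t = 4.740 μ d = 4.740 × 0.4784 × 27.397 = 62.126 km/s.
v = √(v_r² + v_t²) = √(53.42² + 62.126²) = √6713.34 = 81.935 km/s.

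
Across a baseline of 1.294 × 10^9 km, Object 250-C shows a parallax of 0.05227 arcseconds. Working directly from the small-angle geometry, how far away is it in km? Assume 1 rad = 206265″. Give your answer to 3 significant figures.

5.11 × 10^15 km

θ = 0.05227″ = 0.05227/206265 = 2.5341 × 10^-7 rad.
d = B/θ = (1.294 × 10^9) / (2.5341 × 10^-7) = 5.1063 × 10^15 km.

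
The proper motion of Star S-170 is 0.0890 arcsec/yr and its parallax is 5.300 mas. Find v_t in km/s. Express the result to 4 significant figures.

d = 1/p = 1/0.005300″ = 188.68 pc.
v_t = 4.74 × μ × d = 4.74 × 0.0890 × 188.68 = 79.597 km/s.

79.60 km/s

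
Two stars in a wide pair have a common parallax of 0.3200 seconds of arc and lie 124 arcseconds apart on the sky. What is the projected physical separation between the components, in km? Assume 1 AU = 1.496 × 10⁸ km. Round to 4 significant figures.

d = 1/p = 1/0.3200″ = 3.125 pc.
At distance d (pc), an angle of θ arcsec spans θ·d AU: s = 124 × 3.125 = 387.5 AU.
= 387.5 × 1.496 × 10⁸ km = 5.7970 × 10^10 km.

5.797 × 10^10 km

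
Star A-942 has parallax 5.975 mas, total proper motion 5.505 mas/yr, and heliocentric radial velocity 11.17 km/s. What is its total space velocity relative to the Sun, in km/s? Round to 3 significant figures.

d = 1/p = 1/0.005975″ = 167.36 pc.
μ = 5.505 mas/yr = 0.005505 ″/yr.
v_t = 4.740 μ d = 4.740 × 0.005505 × 167.36 = 4.367 km/s.
v = √(v_r² + v_t²) = √(11.17² + 4.367²) = √143.84 = 11.993 km/s.

12.0 km/s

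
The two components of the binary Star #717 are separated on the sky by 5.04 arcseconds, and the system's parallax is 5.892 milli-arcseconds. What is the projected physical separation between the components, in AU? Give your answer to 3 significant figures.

855 AU

d = 1/p = 1/0.005892″ = 169.72 pc.
At distance d (pc), an angle of θ arcsec spans θ·d AU: s = 5.04 × 169.72 = 855.39 AU.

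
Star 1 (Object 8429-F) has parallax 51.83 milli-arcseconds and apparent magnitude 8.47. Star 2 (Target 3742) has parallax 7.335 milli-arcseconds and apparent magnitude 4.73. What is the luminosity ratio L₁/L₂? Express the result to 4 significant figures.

L₁/L₂ = 0.0006392

d₁ = 1/p₁ = 1/0.05183″ = 19.294 pc; d₂ = 1/p₂ = 1/0.007335″ = 136.33 pc.
M₁ = m₁ − 5 log₁₀ d₁ + 5 = 8.47 − 6.4271 + 5 = 7.0429.
M₂ = 4.73 − 10.6730 + 5 = -0.9430.
L₁/L₂ = 10^(0.4(M₂ − M₁)) = 10^(0.4 × (-7.9859)) = 10^(-3.19436) = 0.0006392.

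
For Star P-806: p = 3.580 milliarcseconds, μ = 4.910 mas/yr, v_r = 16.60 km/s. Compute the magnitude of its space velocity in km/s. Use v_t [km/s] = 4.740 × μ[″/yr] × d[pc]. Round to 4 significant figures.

17.83 km/s

d = 1/p = 1/0.003580″ = 279.33 pc.
μ = 4.910 mas/yr = 0.004910 ″/yr.
v_t = 4.740 μ d = 4.740 × 0.004910 × 279.33 = 6.501 km/s.
v = √(v_r² + v_t²) = √(16.60² + 6.501²) = √317.823 = 17.828 km/s.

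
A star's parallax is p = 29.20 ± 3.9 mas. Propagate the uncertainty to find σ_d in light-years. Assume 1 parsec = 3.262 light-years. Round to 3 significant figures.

d = 1/p, so σ_d = σ_p / p².
σ_d = 0.00390 / (0.02920)² = 0.00390 / 0.00085264 = 4.574 pc = 4.574 × 3.262 ly = 14.92 ly.

14.9 ly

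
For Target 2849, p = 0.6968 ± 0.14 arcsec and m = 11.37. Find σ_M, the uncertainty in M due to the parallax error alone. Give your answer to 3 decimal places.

M = m − 5 log₁₀ d + 5 = m + 5 log₁₀ p + 5, so ∂M/∂p = 5/(p ln 10).
σ_M = (5/ln 10) · (σ_p/p) = 2.1715 × 0.14/0.6968 = 2.1715 × 0.20092 = 0.4363.

σ_M = 0.436 mag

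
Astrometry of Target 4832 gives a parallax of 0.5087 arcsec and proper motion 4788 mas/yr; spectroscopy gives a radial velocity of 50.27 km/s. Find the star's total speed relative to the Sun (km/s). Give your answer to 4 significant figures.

d = 1/p = 1/0.5087″ = 1.9658 pc.
μ = 4788 mas/yr = 4.788 ″/yr.
v_t = 4.740 μ d = 4.740 × 4.788 × 1.9658 = 44.614 km/s.
v = √(v_r² + v_t²) = √(50.27² + 44.614²) = √4517.48 = 67.212 km/s.

67.21 km/s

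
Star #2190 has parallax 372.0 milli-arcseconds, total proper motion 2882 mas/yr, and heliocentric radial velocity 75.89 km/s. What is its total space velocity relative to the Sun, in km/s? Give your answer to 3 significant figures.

d = 1/p = 1/0.3720″ = 2.6882 pc.
μ = 2882 mas/yr = 2.882 ″/yr.
v_t = 4.740 μ d = 4.740 × 2.882 × 2.6882 = 36.723 km/s.
v = √(v_r² + v_t²) = √(75.89² + 36.723²) = √7107.87 = 84.308 km/s.

84.3 km/s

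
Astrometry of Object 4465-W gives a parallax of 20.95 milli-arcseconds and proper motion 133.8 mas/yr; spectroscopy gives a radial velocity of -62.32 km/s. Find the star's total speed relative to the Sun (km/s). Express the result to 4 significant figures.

69.28 km/s

d = 1/p = 1/0.02095″ = 47.733 pc.
μ = 133.8 mas/yr = 0.1338 ″/yr.
v_t = 4.740 μ d = 4.740 × 0.1338 × 47.733 = 30.273 km/s.
v = √(v_r² + v_t²) = √((-62.32)² + 30.273²) = √4800.24 = 69.284 km/s.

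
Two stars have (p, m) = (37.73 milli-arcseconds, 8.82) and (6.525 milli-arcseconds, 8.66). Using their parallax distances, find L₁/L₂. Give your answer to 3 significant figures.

d₁ = 1/p₁ = 1/0.03773″ = 26.504 pc; d₂ = 1/p₂ = 1/0.006525″ = 153.26 pc.
M₁ = m₁ − 5 log₁₀ d₁ + 5 = 8.82 − 7.1166 + 5 = 6.7034.
M₂ = 8.66 − 10.9271 + 5 = 2.7329.
L₁/L₂ = 10^(0.4(M₂ − M₁)) = 10^(0.4 × (-3.9705)) = 10^(-1.58820) = 0.025811.

L₁/L₂ = 0.0258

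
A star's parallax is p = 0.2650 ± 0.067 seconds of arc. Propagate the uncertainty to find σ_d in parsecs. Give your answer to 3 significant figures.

0.954 pc

d = 1/p, so σ_d = σ_p / p².
σ_d = 0.0670 / (0.2650)² = 0.0670 / 0.070225 = 0.95408 pc.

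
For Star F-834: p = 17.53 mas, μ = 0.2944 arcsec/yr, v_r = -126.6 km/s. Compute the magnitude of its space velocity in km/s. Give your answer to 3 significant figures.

d = 1/p = 1/0.01753″ = 57.045 pc.
v_t = 4.740 μ d = 4.740 × 0.2944 × 57.045 = 79.604 km/s.
v = √(v_r² + v_t²) = √((-126.6)² + 79.604²) = √22364.4 = 149.55 km/s.

150 km/s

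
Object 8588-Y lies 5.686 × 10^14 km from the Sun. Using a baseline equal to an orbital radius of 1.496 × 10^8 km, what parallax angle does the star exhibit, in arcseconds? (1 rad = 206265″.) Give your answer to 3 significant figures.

0.0543 arcsec

θ ≈ B/d = (1.496 × 10^8) / (5.686 × 10^14) = 2.6310 × 10^-7 rad.
In arcseconds: 2.6310 × 10^-7 × 206265 = 0.054268″.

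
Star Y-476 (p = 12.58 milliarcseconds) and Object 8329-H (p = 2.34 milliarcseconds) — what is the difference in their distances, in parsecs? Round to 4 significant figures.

d_A = 1/0.01258″ = 79.491 pc; d_B = 1/0.002340″ = 427.35 pc.
|d_B − d_A| = |427.35 − 79.491| = 347.86 pc.

347.9 pc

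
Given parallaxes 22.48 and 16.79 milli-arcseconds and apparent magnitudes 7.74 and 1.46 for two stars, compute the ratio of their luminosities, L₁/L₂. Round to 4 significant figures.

d₁ = 1/p₁ = 1/0.02248″ = 44.484 pc; d₂ = 1/p₂ = 1/0.01679″ = 59.559 pc.
M₁ = m₁ − 5 log₁₀ d₁ + 5 = 7.74 − 8.2410 + 5 = 4.4990.
M₂ = 1.46 − 8.8747 + 5 = -2.4147.
L₁/L₂ = 10^(0.4(M₂ − M₁)) = 10^(0.4 × (-6.9137)) = 10^(-2.76548) = 0.001716.

L₁/L₂ = 0.001716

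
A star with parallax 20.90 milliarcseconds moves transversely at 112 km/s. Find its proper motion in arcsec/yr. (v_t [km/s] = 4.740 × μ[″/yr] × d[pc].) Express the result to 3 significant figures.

d = 1/p = 1/0.02090″ = 47.847 pc.
μ = v_t / (4.74 d) = 112 / (4.74 × 47.847) = 112 / 226.79 = 0.49385 ″/yr.

0.494 arcsec/yr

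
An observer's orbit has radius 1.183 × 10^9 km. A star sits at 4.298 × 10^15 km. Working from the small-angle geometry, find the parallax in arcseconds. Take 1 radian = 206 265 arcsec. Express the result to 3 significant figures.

θ ≈ B/d = (1.183 × 10^9) / (4.298 × 10^15) = 2.7524 × 10^-7 rad.
In arcseconds: 2.7524 × 10^-7 × 206265 = 0.056772″.

0.0568 arcsec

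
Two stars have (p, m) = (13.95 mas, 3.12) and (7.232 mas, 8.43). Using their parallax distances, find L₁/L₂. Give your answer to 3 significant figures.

L₁/L₂ = 35.8

d₁ = 1/p₁ = 1/0.01395″ = 71.685 pc; d₂ = 1/p₂ = 1/0.007232″ = 138.27 pc.
M₁ = m₁ − 5 log₁₀ d₁ + 5 = 3.12 − 9.2771 + 5 = -1.1571.
M₂ = 8.43 − 10.7036 + 5 = 2.7264.
L₁/L₂ = 10^(0.4(M₂ − M₁)) = 10^(0.4 × 3.8835) = 10^1.55340 = 35.76.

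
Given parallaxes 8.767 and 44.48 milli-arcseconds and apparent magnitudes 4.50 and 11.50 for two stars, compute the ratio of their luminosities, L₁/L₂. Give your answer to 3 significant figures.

L₁/L₂ = 16200

d₁ = 1/p₁ = 1/0.008767″ = 114.06 pc; d₂ = 1/p₂ = 1/0.04448″ = 22.482 pc.
M₁ = m₁ − 5 log₁₀ d₁ + 5 = 4.50 − 10.2857 + 5 = -0.7857.
M₂ = 11.50 − 6.7592 + 5 = 9.7408.
L₁/L₂ = 10^(0.4(M₂ − M₁)) = 10^(0.4 × 10.5265) = 10^4.21060 = 16241.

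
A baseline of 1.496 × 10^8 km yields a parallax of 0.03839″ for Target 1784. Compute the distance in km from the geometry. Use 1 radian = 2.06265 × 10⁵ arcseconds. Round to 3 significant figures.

θ = 0.03839″ = 0.03839/206265 = 1.8612 × 10^-7 rad.
d = B/θ = (1.496 × 10^8) / (1.8612 × 10^-7) = 8.0378 × 10^14 km.

8.04 × 10^14 km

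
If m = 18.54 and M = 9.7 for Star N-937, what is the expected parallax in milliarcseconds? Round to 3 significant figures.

m − M = 18.54 − 9.7 = 8.84.
d = 10^((m−M)/5 + 1) = 10^2.768 = 586.14 pc.
p = 1/d = 1/586.14 = 0.0017061 arcsec = 1.7061 mas.

1.71 mas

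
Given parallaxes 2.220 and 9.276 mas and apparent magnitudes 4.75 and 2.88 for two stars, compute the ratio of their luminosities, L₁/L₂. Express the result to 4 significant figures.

d₁ = 1/p₁ = 1/0.002220″ = 450.45 pc; d₂ = 1/p₂ = 1/0.009276″ = 107.81 pc.
M₁ = m₁ − 5 log₁₀ d₁ + 5 = 4.75 − 13.2682 + 5 = -3.5182.
M₂ = 2.88 − 10.1633 + 5 = -2.2833.
L₁/L₂ = 10^(0.4(M₂ − M₁)) = 10^(0.4 × 1.2349) = 10^0.49396 = 3.1186.

L₁/L₂ = 3.119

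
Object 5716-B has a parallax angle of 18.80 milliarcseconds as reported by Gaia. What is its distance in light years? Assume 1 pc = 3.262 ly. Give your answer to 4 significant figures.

173.5 light years

p = 18.80 milliarcseconds = 0.01880 arcsec.
d = 1/p = 1/0.01880 = 53.191 pc.
In light-years: 53.191 × 3.262 = 173.51 ly.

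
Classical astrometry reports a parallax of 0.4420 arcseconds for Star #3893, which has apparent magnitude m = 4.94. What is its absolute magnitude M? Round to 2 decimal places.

M = 8.17

d = 1/p = 1/0.4420″ = 2.2624 pc.
m − M = 5 log₁₀(2.2624) − 5 = 1.7728 − 5 = -3.2272.
M = m − (m − M) = 4.94 − (-3.2272) = 8.17.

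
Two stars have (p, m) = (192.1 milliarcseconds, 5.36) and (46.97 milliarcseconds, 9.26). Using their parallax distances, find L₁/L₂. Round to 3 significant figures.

L₁/L₂ = 2.17

d₁ = 1/p₁ = 1/0.1921″ = 5.2056 pc; d₂ = 1/p₂ = 1/0.04697″ = 21.29 pc.
M₁ = m₁ − 5 log₁₀ d₁ + 5 = 5.36 − 3.5824 + 5 = 6.7776.
M₂ = 9.26 − 6.6409 + 5 = 7.6191.
L₁/L₂ = 10^(0.4(M₂ − M₁)) = 10^(0.4 × 0.8415) = 10^0.33660 = 2.1707.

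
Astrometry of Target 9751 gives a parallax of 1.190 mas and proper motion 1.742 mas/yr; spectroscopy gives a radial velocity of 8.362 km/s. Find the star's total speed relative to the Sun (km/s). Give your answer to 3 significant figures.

d = 1/p = 1/0.001190″ = 840.34 pc.
μ = 1.742 mas/yr = 0.001742 ″/yr.
v_t = 4.740 μ d = 4.740 × 0.001742 × 840.34 = 6.9388 km/s.
v = √(v_r² + v_t²) = √(8.362² + 6.9388²) = √118.07 = 10.866 km/s.

10.9 km/s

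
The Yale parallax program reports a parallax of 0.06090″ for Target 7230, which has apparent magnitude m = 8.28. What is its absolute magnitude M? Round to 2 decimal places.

M = 7.20

d = 1/p = 1/0.06090″ = 16.42 pc.
m − M = 5 log₁₀(16.42) − 5 = 6.0769 − 5 = 1.0769.
M = m − (m − M) = 8.28 − 1.0769 = 7.20.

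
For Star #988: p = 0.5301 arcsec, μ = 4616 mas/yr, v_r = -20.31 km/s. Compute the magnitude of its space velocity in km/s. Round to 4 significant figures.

d = 1/p = 1/0.5301″ = 1.8864 pc.
μ = 4616 mas/yr = 4.616 ″/yr.
v_t = 4.740 μ d = 4.740 × 4.616 × 1.8864 = 41.274 km/s.
v = √(v_r² + v_t²) = √((-20.31)² + 41.274²) = √2116.04 = 46 km/s.

46.00 km/s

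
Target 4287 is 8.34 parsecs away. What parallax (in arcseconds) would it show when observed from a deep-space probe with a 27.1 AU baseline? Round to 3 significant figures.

3.25 arcsec

p (arcsec) = B (AU) / d (pc).
p = 27.1 / 8.34 = 3.2494 arcsec.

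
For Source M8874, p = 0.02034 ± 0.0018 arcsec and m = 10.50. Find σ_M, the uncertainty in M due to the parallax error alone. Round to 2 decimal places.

M = m − 5 log₁₀ d + 5 = m + 5 log₁₀ p + 5, so ∂M/∂p = 5/(p ln 10).
σ_M = (5/ln 10) · (σ_p/p) = 2.1715 × 0.0018/0.02034 = 2.1715 × 0.088496 = 0.19217.

σ_M = 0.19 mag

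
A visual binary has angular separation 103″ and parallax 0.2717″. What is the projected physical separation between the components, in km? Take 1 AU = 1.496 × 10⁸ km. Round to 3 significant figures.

d = 1/p = 1/0.2717″ = 3.6805 pc.
At distance d (pc), an angle of θ arcsec spans θ·d AU: s = 103 × 3.6805 = 379.09 AU.
= 379.09 × 1.496 × 10⁸ km = 5.6712 × 10^10 km.

5.67 × 10^10 km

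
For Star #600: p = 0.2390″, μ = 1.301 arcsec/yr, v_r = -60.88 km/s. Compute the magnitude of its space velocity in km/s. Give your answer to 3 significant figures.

d = 1/p = 1/0.2390″ = 4.1841 pc.
v_t = 4.740 μ d = 4.740 × 1.301 × 4.1841 = 25.802 km/s.
v = √(v_r² + v_t²) = √((-60.88)² + 25.802²) = √4372.12 = 66.122 km/s.

66.1 km/s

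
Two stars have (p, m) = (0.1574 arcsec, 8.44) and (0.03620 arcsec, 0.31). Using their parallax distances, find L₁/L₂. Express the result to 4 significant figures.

L₁/L₂ = 2.961 × 10^-5

d₁ = 1/p₁ = 1/0.1574″ = 6.3532 pc; d₂ = 1/p₂ = 1/0.03620″ = 27.624 pc.
M₁ = m₁ − 5 log₁₀ d₁ + 5 = 8.44 − 4.0150 + 5 = 9.4250.
M₂ = 0.31 − 7.2064 + 5 = -1.8964.
L₁/L₂ = 10^(0.4(M₂ − M₁)) = 10^(0.4 × (-11.3214)) = 10^(-4.52856) = 0.00002961.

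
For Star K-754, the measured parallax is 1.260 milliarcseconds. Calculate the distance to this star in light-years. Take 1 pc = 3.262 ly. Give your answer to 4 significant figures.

p = 1.260 milliarcseconds = 0.001260 arcsec.
d = 1/p = 1/0.001260 = 793.65 pc.
In light-years: 793.65 × 3.262 = 2588.9 ly.

2589 light years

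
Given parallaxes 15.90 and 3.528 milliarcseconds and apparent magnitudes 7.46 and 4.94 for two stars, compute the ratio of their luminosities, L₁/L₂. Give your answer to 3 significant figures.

L₁/L₂ = 0.00483

d₁ = 1/p₁ = 1/0.01590″ = 62.893 pc; d₂ = 1/p₂ = 1/0.003528″ = 283.45 pc.
M₁ = m₁ − 5 log₁₀ d₁ + 5 = 7.46 − 8.9930 + 5 = 3.4670.
M₂ = 4.94 − 12.2624 + 5 = -2.3224.
L₁/L₂ = 10^(0.4(M₂ − M₁)) = 10^(0.4 × (-5.7894)) = 10^(-2.31576) = 0.0048333.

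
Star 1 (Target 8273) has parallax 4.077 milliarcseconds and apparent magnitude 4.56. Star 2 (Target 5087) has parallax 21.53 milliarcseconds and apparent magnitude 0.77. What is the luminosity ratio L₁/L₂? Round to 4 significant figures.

d₁ = 1/p₁ = 1/0.004077″ = 245.28 pc; d₂ = 1/p₂ = 1/0.02153″ = 46.447 pc.
M₁ = m₁ − 5 log₁₀ d₁ + 5 = 4.56 − 11.9483 + 5 = -2.3883.
M₂ = 0.77 − 8.3348 + 5 = -2.5648.
L₁/L₂ = 10^(0.4(M₂ − M₁)) = 10^(0.4 × (-0.1765)) = 10^(-0.07060) = 0.84996.

L₁/L₂ = 0.8500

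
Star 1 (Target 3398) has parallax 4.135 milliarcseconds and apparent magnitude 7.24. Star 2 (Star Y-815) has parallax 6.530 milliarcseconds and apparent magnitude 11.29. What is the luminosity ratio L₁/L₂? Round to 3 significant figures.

d₁ = 1/p₁ = 1/0.004135″ = 241.84 pc; d₂ = 1/p₂ = 1/0.006530″ = 153.14 pc.
M₁ = m₁ − 5 log₁₀ d₁ + 5 = 7.24 − 11.9176 + 5 = 0.3224.
M₂ = 11.29 − 10.9254 + 5 = 5.3646.
L₁/L₂ = 10^(0.4(M₂ − M₁)) = 10^(0.4 × 5.0422) = 10^2.01688 = 103.96.

L₁/L₂ = 104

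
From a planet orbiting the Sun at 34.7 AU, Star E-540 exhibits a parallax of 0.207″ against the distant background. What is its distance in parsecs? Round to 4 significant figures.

With baseline B (in AU) and parallax p (in arcsec), d = B/p parsecs.
d = 34.7 / 0.207 = 167.63 pc.

167.6 pc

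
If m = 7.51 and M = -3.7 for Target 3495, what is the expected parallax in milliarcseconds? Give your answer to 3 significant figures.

0.573 mas

m − M = 7.51 − (-3.7) = 11.21.
d = 10^((m−M)/5 + 1) = 10^3.242 = 1745.8 pc.
p = 1/d = 1/1745.8 = 0.0005728 arcsec = 0.5728 mas.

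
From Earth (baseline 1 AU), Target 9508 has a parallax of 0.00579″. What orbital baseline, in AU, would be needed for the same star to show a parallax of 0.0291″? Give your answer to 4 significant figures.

Parallax scales linearly with baseline: p ∝ B, so B = p_target / p_Earth × 1 AU.
B = 0.0291 / 0.00579 = 5.0259 AU.

5.026 AU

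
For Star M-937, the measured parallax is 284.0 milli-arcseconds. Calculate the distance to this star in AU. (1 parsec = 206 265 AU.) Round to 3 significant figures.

726000 AU

p = 284.0 milli-arcseconds = 0.2840 arcsec.
d = 1/p = 1/0.2840 = 3.5211 pc.
In AU: 3.5211 × 206265 = 7.2628 × 10^5 AU.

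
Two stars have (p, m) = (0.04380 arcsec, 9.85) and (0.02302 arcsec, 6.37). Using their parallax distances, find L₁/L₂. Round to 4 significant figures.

L₁/L₂ = 0.01120

d₁ = 1/p₁ = 1/0.04380″ = 22.831 pc; d₂ = 1/p₂ = 1/0.02302″ = 43.44 pc.
M₁ = m₁ − 5 log₁₀ d₁ + 5 = 9.85 − 6.7926 + 5 = 8.0574.
M₂ = 6.37 − 8.1894 + 5 = 3.1806.
L₁/L₂ = 10^(0.4(M₂ − M₁)) = 10^(0.4 × (-4.8768)) = 10^(-1.95072) = 0.011202.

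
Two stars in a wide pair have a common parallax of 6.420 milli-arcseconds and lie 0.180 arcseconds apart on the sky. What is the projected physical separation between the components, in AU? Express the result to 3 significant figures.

28.0 AU

d = 1/p = 1/0.006420″ = 155.76 pc.
At distance d (pc), an angle of θ arcsec spans θ·d AU: s = 0.180 × 155.76 = 28.037 AU.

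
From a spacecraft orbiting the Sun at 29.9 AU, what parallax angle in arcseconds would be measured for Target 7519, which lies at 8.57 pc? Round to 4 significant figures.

3.489 arcsec

p (arcsec) = B (AU) / d (pc).
p = 29.9 / 8.57 = 3.4889 arcsec.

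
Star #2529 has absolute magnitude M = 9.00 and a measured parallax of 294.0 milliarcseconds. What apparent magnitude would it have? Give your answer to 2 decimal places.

m = 6.66

d = 1/p = 1/0.2940″ = 3.4014 pc.
m − M = 5 log₁₀ d − 5 = 5 log₁₀(3.4014) − 5 = 2.6583 − 5 = -2.3417.
m = M + (m − M) = 9.00 + (-2.3417) = 6.66.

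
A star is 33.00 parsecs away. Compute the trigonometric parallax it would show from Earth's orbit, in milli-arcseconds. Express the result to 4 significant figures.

p = 1/d = 1/33 = 0.030303 arcsec.
= 0.030303 × 1000 = 30.303 mas.

30.30 mas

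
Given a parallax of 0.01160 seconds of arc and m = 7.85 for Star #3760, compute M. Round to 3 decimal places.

M = 3.172

d = 1/p = 1/0.01160″ = 86.207 pc.
m − M = 5 log₁₀(86.207) − 5 = 9.6777 − 5 = 4.6777.
M = m − (m − M) = 7.85 − 4.6777 = 3.172.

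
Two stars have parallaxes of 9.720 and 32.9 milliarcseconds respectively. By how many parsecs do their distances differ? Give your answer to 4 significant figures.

72.49 pc

d_A = 1/0.009720″ = 102.88 pc; d_B = 1/0.03290″ = 30.395 pc.
|d_B − d_A| = |30.395 − 102.88| = 72.485 pc.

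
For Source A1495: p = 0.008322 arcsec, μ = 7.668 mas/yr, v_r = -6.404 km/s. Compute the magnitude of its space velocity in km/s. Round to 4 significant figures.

7.752 km/s

d = 1/p = 1/0.008322″ = 120.16 pc.
μ = 7.668 mas/yr = 0.007668 ″/yr.
v_t = 4.740 μ d = 4.740 × 0.007668 × 120.16 = 4.3674 km/s.
v = √(v_r² + v_t²) = √((-6.404)² + 4.3674²) = √60.0854 = 7.7515 km/s.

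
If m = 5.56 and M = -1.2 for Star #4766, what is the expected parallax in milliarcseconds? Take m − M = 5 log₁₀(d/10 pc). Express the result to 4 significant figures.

4.446 mas

m − M = 5.56 − (-1.2) = 6.76.
d = 10^((m−M)/5 + 1) = 10^2.352 = 224.91 pc.
p = 1/d = 1/224.91 = 0.0044462 arcsec = 4.4462 mas.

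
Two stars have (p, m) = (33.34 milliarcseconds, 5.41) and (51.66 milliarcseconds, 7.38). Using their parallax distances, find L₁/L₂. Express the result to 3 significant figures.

d₁ = 1/p₁ = 1/0.03334″ = 29.994 pc; d₂ = 1/p₂ = 1/0.05166″ = 19.357 pc.
M₁ = m₁ − 5 log₁₀ d₁ + 5 = 5.41 − 7.3852 + 5 = 3.0248.
M₂ = 7.38 − 6.4342 + 5 = 5.9458.
L₁/L₂ = 10^(0.4(M₂ − M₁)) = 10^(0.4 × 2.9210) = 10^1.16840 = 14.737.

L₁/L₂ = 14.7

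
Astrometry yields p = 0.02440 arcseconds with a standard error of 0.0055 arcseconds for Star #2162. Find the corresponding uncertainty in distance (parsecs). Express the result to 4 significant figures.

d = 1/p, so σ_d = σ_p / p².
σ_d = 0.00550 / (0.02440)² = 0.00550 / 0.00059536 = 9.2381 pc.

9.238 pc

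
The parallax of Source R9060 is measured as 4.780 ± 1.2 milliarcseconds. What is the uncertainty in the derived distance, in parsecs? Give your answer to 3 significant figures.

52.5 pc

d = 1/p, so σ_d = σ_p / p².
σ_d = 0.00120 / (0.004780)² = 0.00120 / 0.000022848 = 52.521 pc.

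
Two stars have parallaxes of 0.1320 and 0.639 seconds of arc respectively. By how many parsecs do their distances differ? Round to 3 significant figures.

6.01 pc

d_A = 1/0.1320″ = 7.5758 pc; d_B = 1/0.6390″ = 1.5649 pc.
|d_B − d_A| = |1.5649 − 7.5758| = 6.0109 pc.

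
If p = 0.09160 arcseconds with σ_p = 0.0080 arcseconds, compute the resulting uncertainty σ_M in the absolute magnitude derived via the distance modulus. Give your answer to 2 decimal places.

σ_M = 0.19 mag

M = m − 5 log₁₀ d + 5 = m + 5 log₁₀ p + 5, so ∂M/∂p = 5/(p ln 10).
σ_M = (5/ln 10) · (σ_p/p) = 2.1715 × 0.0080/0.09160 = 2.1715 × 0.087336 = 0.18965.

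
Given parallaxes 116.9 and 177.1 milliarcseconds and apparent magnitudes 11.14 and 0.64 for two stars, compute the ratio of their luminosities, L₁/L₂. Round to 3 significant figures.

L₁/L₂ = 0.000145

d₁ = 1/p₁ = 1/0.1169″ = 8.5543 pc; d₂ = 1/p₂ = 1/0.1771″ = 5.6465 pc.
M₁ = m₁ − 5 log₁₀ d₁ + 5 = 11.14 − 4.6609 + 5 = 11.4791.
M₂ = 0.64 − 3.7589 + 5 = 1.8811.
L₁/L₂ = 10^(0.4(M₂ − M₁)) = 10^(0.4 × (-9.5980)) = 10^(-3.83920) = 0.00014481.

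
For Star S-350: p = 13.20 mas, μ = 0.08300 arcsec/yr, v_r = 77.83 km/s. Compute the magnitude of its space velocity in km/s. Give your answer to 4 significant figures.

83.34 km/s

d = 1/p = 1/0.01320″ = 75.758 pc.
v_t = 4.740 μ d = 4.740 × 0.08300 × 75.758 = 29.805 km/s.
v = √(v_r² + v_t²) = √(77.83² + 29.805²) = √6945.85 = 83.342 km/s.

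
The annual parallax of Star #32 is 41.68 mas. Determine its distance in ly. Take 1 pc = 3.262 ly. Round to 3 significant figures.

78.3 ly

p = 41.68 mas = 0.04168 arcsec.
d = 1/p = 1/0.04168 = 23.992 pc.
In light-years: 23.992 × 3.262 = 78.262 ly.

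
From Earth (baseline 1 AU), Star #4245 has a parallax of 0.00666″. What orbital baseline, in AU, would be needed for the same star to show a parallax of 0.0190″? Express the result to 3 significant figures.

2.85 AU

Parallax scales linearly with baseline: p ∝ B, so B = p_target / p_Earth × 1 AU.
B = 0.0190 / 0.00666 = 2.8529 AU.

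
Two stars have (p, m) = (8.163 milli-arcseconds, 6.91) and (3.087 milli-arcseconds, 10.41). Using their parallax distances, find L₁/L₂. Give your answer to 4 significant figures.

d₁ = 1/p₁ = 1/0.008163″ = 122.5 pc; d₂ = 1/p₂ = 1/0.003087″ = 323.94 pc.
M₁ = m₁ − 5 log₁₀ d₁ + 5 = 6.91 − 10.4407 + 5 = 1.4693.
M₂ = 10.41 − 12.5523 + 5 = 2.8577.
L₁/L₂ = 10^(0.4(M₂ − M₁)) = 10^(0.4 × 1.3884) = 10^0.55536 = 3.5922.

L₁/L₂ = 3.592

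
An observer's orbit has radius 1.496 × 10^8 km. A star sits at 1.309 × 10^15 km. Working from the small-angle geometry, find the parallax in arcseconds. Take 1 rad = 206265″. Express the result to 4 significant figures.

θ ≈ B/d = (1.496 × 10^8) / (1.309 × 10^15) = 1.1429 × 10^-7 rad.
In arcseconds: 1.1429 × 10^-7 × 206265 = 0.023574″.

0.02357 arcsec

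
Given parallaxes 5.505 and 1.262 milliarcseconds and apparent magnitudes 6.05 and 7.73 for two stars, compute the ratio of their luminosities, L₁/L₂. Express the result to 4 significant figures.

d₁ = 1/p₁ = 1/0.005505″ = 181.65 pc; d₂ = 1/p₂ = 1/0.001262″ = 792.39 pc.
M₁ = m₁ − 5 log₁₀ d₁ + 5 = 6.05 − 11.2962 + 5 = -0.2462.
M₂ = 7.73 − 14.4947 + 5 = -1.7647.
L₁/L₂ = 10^(0.4(M₂ − M₁)) = 10^(0.4 × (-1.5185)) = 10^(-0.60740) = 0.24694.

L₁/L₂ = 0.2469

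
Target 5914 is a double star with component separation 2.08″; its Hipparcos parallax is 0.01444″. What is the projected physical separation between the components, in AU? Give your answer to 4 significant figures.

d = 1/p = 1/0.01444″ = 69.252 pc.
At distance d (pc), an angle of θ arcsec spans θ·d AU: s = 2.08 × 69.252 = 144.04 AU.

144.0 AU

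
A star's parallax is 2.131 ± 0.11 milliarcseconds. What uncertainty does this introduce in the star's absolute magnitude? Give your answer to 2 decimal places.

M = m − 5 log₁₀ d + 5 = m + 5 log₁₀ p + 5, so ∂M/∂p = 5/(p ln 10).
σ_M = (5/ln 10) · (σ_p/p) = 2.1715 × 0.11/2.131 = 2.1715 × 0.051619 = 0.11209.

σ_M = 0.11 mag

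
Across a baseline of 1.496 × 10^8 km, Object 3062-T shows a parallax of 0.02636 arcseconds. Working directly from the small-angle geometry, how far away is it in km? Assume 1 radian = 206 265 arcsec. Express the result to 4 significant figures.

θ = 0.02636″ = 0.02636/206265 = 1.2780 × 10^-7 rad.
d = B/θ = (1.496 × 10^8) / (1.2780 × 10^-7) = 1.1706 × 10^15 km.

1.171 × 10^15 km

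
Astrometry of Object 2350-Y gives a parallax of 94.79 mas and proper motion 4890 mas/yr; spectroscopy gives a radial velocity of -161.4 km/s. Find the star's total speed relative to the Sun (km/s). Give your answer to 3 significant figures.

293 km/s

d = 1/p = 1/0.09479″ = 10.55 pc.
μ = 4890 mas/yr = 4.890 ″/yr.
v_t = 4.740 μ d = 4.740 × 4.890 × 10.55 = 244.53 km/s.
v = √(v_r² + v_t²) = √((-161.4)² + 244.53²) = √85844.9 = 292.99 km/s.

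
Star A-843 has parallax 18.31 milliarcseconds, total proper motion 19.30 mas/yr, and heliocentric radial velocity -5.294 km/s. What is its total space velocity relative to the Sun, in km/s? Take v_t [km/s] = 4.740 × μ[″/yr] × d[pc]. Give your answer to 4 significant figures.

7.279 km/s

d = 1/p = 1/0.01831″ = 54.615 pc.
μ = 19.30 mas/yr = 0.01930 ″/yr.
v_t = 4.740 μ d = 4.740 × 0.01930 × 54.615 = 4.9963 km/s.
v = √(v_r² + v_t²) = √((-5.294)² + 4.9963²) = √52.9894 = 7.2794 km/s.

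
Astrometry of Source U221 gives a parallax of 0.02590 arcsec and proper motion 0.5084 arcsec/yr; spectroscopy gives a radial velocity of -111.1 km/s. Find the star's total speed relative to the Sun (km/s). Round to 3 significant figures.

d = 1/p = 1/0.02590″ = 38.61 pc.
v_t = 4.740 μ d = 4.740 × 0.5084 × 38.61 = 93.043 km/s.
v = √(v_r² + v_t²) = √((-111.1)² + 93.043²) = √21000.2 = 144.91 km/s.

145 km/s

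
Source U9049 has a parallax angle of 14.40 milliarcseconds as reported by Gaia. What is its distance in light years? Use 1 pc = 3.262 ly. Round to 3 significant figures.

p = 14.40 milliarcseconds = 0.01440 arcsec.
d = 1/p = 1/0.01440 = 69.444 pc.
In light-years: 69.444 × 3.262 = 226.53 ly.

227 light years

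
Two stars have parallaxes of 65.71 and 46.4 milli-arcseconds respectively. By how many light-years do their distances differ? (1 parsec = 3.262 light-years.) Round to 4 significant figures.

d_A = 1/0.06571″ = 15.218 pc; d_B = 1/0.04640″ = 21.552 pc.
|d_B − d_A| = |21.552 − 15.218| = 6.334 pc = 6.334 × 3.262 ly = 20.662 ly.

20.66 ly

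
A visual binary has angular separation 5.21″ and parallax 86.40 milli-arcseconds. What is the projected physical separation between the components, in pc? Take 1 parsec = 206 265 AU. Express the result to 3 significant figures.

0.000292 pc

d = 1/p = 1/0.08640″ = 11.574 pc.
At distance d (pc), an angle of θ arcsec spans θ·d AU: s = 5.21 × 11.574 = 60.301 AU.
= 60.301 / 206265 = 0.00029235 pc.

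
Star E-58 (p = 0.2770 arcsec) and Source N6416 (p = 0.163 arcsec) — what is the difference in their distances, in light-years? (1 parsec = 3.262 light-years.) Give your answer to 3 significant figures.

d_A = 1/0.2770″ = 3.6101 pc; d_B = 1/0.1630″ = 6.135 pc.
|d_B − d_A| = |6.135 − 3.6101| = 2.5249 pc = 2.5249 × 3.262 ly = 8.2362 ly.

8.24 ly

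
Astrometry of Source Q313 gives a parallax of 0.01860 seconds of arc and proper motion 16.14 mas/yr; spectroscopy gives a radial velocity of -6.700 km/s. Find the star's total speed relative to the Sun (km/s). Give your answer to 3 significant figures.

7.86 km/s

d = 1/p = 1/0.01860″ = 53.763 pc.
μ = 16.14 mas/yr = 0.01614 ″/yr.
v_t = 4.740 μ d = 4.740 × 0.01614 × 53.763 = 4.1131 km/s.
v = √(v_r² + v_t²) = √((-6.700)² + 4.1131²) = √61.8076 = 7.8618 km/s.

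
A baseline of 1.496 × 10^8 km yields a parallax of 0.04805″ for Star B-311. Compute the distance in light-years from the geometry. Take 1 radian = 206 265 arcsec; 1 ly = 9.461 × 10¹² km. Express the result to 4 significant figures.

θ = 0.04805″ = 0.04805/206265 = 2.3295 × 10^-7 rad.
d = B/θ = (1.496 × 10^8) / (2.3295 × 10^-7) = 6.4220 × 10^14 km = (6.4220 × 10^14) / (9.461 × 10^12) ly = 67.879 ly.

67.88 ly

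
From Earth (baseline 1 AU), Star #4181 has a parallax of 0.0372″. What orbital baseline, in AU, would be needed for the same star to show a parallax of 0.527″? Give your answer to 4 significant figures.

14.17 AU

Parallax scales linearly with baseline: p ∝ B, so B = p_target / p_Earth × 1 AU.
B = 0.527 / 0.0372 = 14.167 AU.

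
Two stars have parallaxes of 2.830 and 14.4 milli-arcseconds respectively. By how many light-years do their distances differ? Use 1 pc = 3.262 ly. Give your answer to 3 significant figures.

926 ly

d_A = 1/0.002830″ = 353.36 pc; d_B = 1/0.01440″ = 69.444 pc.
|d_B − d_A| = |69.444 − 353.36| = 283.92 pc = 283.92 × 3.262 ly = 926.15 ly.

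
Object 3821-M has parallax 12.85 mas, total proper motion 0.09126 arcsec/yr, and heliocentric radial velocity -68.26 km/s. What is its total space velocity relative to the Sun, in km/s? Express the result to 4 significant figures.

76.11 km/s

d = 1/p = 1/0.01285″ = 77.821 pc.
v_t = 4.740 μ d = 4.740 × 0.09126 × 77.821 = 33.663 km/s.
v = √(v_r² + v_t²) = √((-68.26)² + 33.663²) = √5792.63 = 76.109 km/s.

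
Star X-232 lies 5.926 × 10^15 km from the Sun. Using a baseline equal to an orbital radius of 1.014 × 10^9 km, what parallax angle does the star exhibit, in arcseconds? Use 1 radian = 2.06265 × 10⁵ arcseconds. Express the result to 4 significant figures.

θ ≈ B/d = (1.014 × 10^9) / (5.926 × 10^15) = 1.7111 × 10^-7 rad.
In arcseconds: 1.7111 × 10^-7 × 206265 = 0.035294″.

0.03529 arcsec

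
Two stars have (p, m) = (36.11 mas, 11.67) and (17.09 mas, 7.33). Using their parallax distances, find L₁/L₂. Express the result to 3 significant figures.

d₁ = 1/p₁ = 1/0.03611″ = 27.693 pc; d₂ = 1/p₂ = 1/0.01709″ = 58.514 pc.
M₁ = m₁ − 5 log₁₀ d₁ + 5 = 11.67 − 7.2119 + 5 = 9.4581.
M₂ = 7.33 − 8.8363 + 5 = 3.4937.
L₁/L₂ = 10^(0.4(M₂ − M₁)) = 10^(0.4 × (-5.9644)) = 10^(-2.38576) = 0.0041138.

L₁/L₂ = 0.00411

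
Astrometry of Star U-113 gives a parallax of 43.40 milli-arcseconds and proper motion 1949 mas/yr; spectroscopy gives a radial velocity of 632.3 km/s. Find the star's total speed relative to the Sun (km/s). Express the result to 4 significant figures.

d = 1/p = 1/0.04340″ = 23.041 pc.
μ = 1949 mas/yr = 1.949 ″/yr.
v_t = 4.740 μ d = 4.740 × 1.949 × 23.041 = 212.86 km/s.
v = √(v_r² + v_t²) = √(632.3² + 212.86²) = √445113 = 667.17 km/s.

667.2 km/s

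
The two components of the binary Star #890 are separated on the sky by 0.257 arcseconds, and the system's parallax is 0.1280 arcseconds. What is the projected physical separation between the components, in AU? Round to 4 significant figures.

2.008 AU

d = 1/p = 1/0.1280″ = 7.8125 pc.
At distance d (pc), an angle of θ arcsec spans θ·d AU: s = 0.257 × 7.8125 = 2.0078 AU.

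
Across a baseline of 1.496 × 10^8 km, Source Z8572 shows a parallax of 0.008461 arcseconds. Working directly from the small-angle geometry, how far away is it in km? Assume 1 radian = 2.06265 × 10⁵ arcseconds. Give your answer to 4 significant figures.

3.647 × 10^15 km

θ = 0.008461″ = 0.008461/206265 = 4.1020 × 10^-8 rad.
d = B/θ = (1.496 × 10^8) / (4.1020 × 10^-8) = 3.6470 × 10^15 km.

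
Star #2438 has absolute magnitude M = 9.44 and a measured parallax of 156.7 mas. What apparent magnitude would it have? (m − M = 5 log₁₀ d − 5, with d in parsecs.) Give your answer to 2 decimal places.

m = 8.46

d = 1/p = 1/0.1567″ = 6.3816 pc.
m − M = 5 log₁₀ d − 5 = 5 log₁₀(6.3816) − 5 = 4.0246 − 5 = -0.9754.
m = M + (m − M) = 9.44 + (-0.9754) = 8.46.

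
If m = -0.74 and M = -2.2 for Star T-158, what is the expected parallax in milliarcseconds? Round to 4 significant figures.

51.05 mas

m − M = -0.74 − (-2.2) = 1.46.
d = 10^((m−M)/5 + 1) = 10^1.292 = 19.588 pc.
p = 1/d = 1/19.588 = 0.051052 arcsec = 51.052 mas.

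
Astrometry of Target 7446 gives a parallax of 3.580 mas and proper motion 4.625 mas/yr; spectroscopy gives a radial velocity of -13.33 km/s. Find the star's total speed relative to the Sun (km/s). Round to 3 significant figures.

d = 1/p = 1/0.003580″ = 279.33 pc.
μ = 4.625 mas/yr = 0.004625 ″/yr.
v_t = 4.740 μ d = 4.740 × 0.004625 × 279.33 = 6.1236 km/s.
v = √(v_r² + v_t²) = √((-13.33)² + 6.1236²) = √215.187 = 14.669 km/s.

14.7 km/s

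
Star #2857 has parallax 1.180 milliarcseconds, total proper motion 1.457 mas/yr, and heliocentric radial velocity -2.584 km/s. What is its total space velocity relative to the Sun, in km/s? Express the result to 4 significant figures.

d = 1/p = 1/0.001180″ = 847.46 pc.
μ = 1.457 mas/yr = 0.001457 ″/yr.
v_t = 4.740 μ d = 4.740 × 0.001457 × 847.46 = 5.8527 km/s.
v = √(v_r² + v_t²) = √((-2.584)² + 5.8527²) = √40.9312 = 6.3977 km/s.

6.398 km/s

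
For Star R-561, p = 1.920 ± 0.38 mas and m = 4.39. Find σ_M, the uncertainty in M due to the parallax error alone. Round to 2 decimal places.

σ_M = 0.43 mag

M = m − 5 log₁₀ d + 5 = m + 5 log₁₀ p + 5, so ∂M/∂p = 5/(p ln 10).
σ_M = (5/ln 10) · (σ_p/p) = 2.1715 × 0.38/1.920 = 2.1715 × 0.19792 = 0.42978.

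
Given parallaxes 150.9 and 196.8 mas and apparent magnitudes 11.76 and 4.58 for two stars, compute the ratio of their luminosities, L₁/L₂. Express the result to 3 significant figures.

d₁ = 1/p₁ = 1/0.1509″ = 6.6269 pc; d₂ = 1/p₂ = 1/0.1968″ = 5.0813 pc.
M₁ = m₁ − 5 log₁₀ d₁ + 5 = 11.76 − 4.1066 + 5 = 12.6534.
M₂ = 4.58 − 3.5299 + 5 = 6.0501.
L₁/L₂ = 10^(0.4(M₂ − M₁)) = 10^(0.4 × (-6.6033)) = 10^(-2.64132) = 0.0022839.

L₁/L₂ = 0.00228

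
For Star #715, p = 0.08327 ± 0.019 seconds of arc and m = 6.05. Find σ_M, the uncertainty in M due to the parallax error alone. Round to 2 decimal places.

σ_M = 0.50 mag

M = m − 5 log₁₀ d + 5 = m + 5 log₁₀ p + 5, so ∂M/∂p = 5/(p ln 10).
σ_M = (5/ln 10) · (σ_p/p) = 2.1715 × 0.019/0.08327 = 2.1715 × 0.22817 = 0.49547.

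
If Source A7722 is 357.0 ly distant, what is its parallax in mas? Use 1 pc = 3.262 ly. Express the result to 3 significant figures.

9.14 mas

d = 357.0 ly ÷ 3.262 = 109.44 pc.
p = 1/d = 1/109.44 = 0.0091374 arcsec.
= 0.0091374 × 1000 = 9.1374 mas.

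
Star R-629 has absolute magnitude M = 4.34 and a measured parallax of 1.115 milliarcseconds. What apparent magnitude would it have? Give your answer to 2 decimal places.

d = 1/p = 1/0.001115″ = 896.86 pc.
m − M = 5 log₁₀ d − 5 = 5 log₁₀(896.86) − 5 = 14.7636 − 5 = 9.7636.
m = M + (m − M) = 4.34 + 9.7636 = 14.10.

m = 14.10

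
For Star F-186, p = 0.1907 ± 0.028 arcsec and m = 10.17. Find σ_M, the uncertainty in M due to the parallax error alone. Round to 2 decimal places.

M = m − 5 log₁₀ d + 5 = m + 5 log₁₀ p + 5, so ∂M/∂p = 5/(p ln 10).
σ_M = (5/ln 10) · (σ_p/p) = 2.1715 × 0.028/0.1907 = 2.1715 × 0.14683 = 0.31884.

σ_M = 0.32 mag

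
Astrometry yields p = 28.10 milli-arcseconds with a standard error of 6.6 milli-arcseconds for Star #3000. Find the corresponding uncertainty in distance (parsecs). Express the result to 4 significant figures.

8.359 pc

d = 1/p, so σ_d = σ_p / p².
σ_d = 0.00660 / (0.02810)² = 0.00660 / 0.00078961 = 8.3586 pc.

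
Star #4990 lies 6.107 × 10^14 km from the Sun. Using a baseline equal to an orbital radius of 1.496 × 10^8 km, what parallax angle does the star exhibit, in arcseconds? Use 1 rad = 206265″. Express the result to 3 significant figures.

θ ≈ B/d = (1.496 × 10^8) / (6.107 × 10^14) = 2.4496 × 10^-7 rad.
In arcseconds: 2.4496 × 10^-7 × 206265 = 0.050527″.

0.0505 arcsec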